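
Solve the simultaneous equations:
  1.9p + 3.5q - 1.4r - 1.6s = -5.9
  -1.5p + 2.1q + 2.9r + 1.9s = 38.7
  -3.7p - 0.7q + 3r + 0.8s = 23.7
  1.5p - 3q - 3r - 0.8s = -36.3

Row-reduce the augmented matrix:
R1 ← R1 / (19/10).
R2 ← R2 + 3/2·R1.
R3 ← R3 + 37/10·R1.
R4 ← R4 − 3/2·R1.
R2 ← R2 / (462/95).
R1 ← R1 − 35/19·R2.
R3 ← R3 − 581/95·R2.
R4 ← R4 + 219/38·R2.
R3 ← R3 / (-119/60).
R1 ← R1 + 17/12·R3.
R2 ← R2 − 31/84·R3.
R4 ← R4 − 13/56·R3.
R4 ← R4 / (209/245).
R1 ← R1 − 8/7·R4.
R2 ← R2 + 22/49·R4.
R3 ← R3 − 11/7·R4.
Reading off the reduced rows gives p = -1, q = 4, r = 6, s = 6.

p = -1, q = 4, r = 6, s = 6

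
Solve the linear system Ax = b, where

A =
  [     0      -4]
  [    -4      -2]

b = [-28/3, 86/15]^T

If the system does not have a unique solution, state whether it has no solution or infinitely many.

x_1 = -13/5, x_2 = 7/3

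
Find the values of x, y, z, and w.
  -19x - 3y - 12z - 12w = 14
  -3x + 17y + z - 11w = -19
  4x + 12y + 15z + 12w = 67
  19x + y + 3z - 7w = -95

x = -5, y = -1, z = 5, w = 2

Row-reduce the augmented matrix:
R1 ← R1 / (-19).
R2 ← R2 + 3·R1.
R3 ← R3 − 4·R1.
R4 ← R4 − 19·R1.
R2 ← R2 / (332/19).
R1 ← R1 − 3/19·R2.
R3 ← R3 − 216/19·R2.
R4 ← R4 + 2·R2.
R3 ← R3 / (879/83).
R1 ← R1 − 201/332·R3.
R2 ← R2 − 55/332·R3.
R4 ← R4 + 1439/166·R3.
R4 ← R4 / (-4359/586).
R1 ← R1 + 195/1172·R4.
R2 ← R2 + 893/1172·R4.
R3 ← R3 − 426/293·R4.
Reading off the reduced rows gives x = -5, y = -1, z = 5, w = 2.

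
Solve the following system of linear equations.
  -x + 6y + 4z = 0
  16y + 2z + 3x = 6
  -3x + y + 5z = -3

infinitely many solutions

Row-reduce:
R1 ← R1 / (-1).
R2 ← R2 − 3·R1.
R3 ← R3 + 3·R1.
R2 ← R2 / (34).
R1 ← R1 + 6·R2.
R3 ← R3 + 17·R2.
Rank is 2 with 3 unknowns, leaving z free.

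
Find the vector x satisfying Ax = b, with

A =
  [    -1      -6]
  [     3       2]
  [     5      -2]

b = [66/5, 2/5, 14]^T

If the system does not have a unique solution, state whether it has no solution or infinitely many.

x_1 = 9/5, x_2 = -5/2

Row-reduce the augmented matrix:
R1 ← R1 / (-1).
R2 ← R2 − 3·R1.
R3 ← R3 − 5·R1.
R2 ← R2 / (-16).
R1 ← R1 − 6·R2.
R3 ← R3 + 32·R2.
R3 reduces to 0 = 0, so the extra equation is consistent.
Reading off the reduced rows gives x_1 = 9/5, x_2 = -5/2.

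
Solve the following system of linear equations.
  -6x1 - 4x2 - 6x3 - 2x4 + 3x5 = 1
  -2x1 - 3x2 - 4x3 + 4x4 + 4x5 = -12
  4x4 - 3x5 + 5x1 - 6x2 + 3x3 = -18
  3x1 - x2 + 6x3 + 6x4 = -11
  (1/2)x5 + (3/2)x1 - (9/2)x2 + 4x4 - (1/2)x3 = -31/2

no solution

Row-reduce:
R1 ← R1 / (-6).
R2 ← R2 + 2·R1.
R3 ← R3 − 5·R1.
R4 ← R4 − 3·R1.
R5 ← R5 − 3/2·R1.
R2 ← R2 / (-5/3).
R1 ← R1 − 2/3·R2.
R3 ← R3 + 28/3·R2.
R4 ← R4 + 3·R2.
R5 ← R5 + 11/2·R2.
R3 ← R3 / (46/5).
R1 ← R1 − 1/5·R3.
R2 ← R2 − 6/5·R3.
R4 ← R4 − 33/5·R3.
R5 ← R5 − 23/5·R3.
R4 ← R4 / (629/46).
R1 ← R1 − 125/46·R4.
R2 ← R2 − 7/23·R4.
R3 ← R3 + 119/46·R4.
Row 5 reduces to 0 = -1/2, a contradiction. The system is inconsistent.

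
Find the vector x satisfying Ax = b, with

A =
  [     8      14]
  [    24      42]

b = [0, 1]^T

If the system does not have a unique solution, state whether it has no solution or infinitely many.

no solution

Row-reduce:
R1 ← R1 / (8).
R2 ← R2 − 24·R1.
Row 2 reduces to 0 = 1, a contradiction. The system is inconsistent.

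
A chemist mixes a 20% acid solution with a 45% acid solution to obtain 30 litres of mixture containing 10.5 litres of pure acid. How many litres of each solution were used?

Let a = litres of solution A, b = litres of solution B.
  b + a = 30
  (1/5)a + (9/20)b = 21/2
From equation 1: a = 30 − b.
Substitute into equation 2 and solve: b = 18.
Then a = 12.

litres of solution A: 12, litres of solution B: 18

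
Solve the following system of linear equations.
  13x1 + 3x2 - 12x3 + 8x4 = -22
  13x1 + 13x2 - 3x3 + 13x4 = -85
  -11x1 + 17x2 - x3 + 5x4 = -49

infinitely many solutions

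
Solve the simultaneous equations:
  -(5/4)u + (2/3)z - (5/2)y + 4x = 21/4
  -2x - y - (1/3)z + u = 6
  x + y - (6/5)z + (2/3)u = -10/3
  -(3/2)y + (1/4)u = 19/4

Row-reduce:
R1 ← R1 / (4).
R2 ← R2 + 2·R1.
R3 ← R3 − 1·R1.
R2 ← R2 / (-9/4).
R1 ← R1 + 5/8·R2.
R3 ← R3 − 13/8·R2.
R4 ← R4 + 3/2·R2.
R3 ← R3 / (-41/30).
R1 ← R1 − 1/6·R3.
Row 4 reduces to 0 = -1, a contradiction. The system is inconsistent.

no solution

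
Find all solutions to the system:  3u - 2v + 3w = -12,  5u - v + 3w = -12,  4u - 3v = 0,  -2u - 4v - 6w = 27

no solution

Row-reduce:
R1 ← R1 / (3).
R2 ← R2 − 5·R1.
R3 ← R3 − 4·R1.
R4 ← R4 + 2·R1.
R2 ← R2 / (7/3).
R1 ← R1 + 2/3·R2.
R3 ← R3 + 1/3·R2.
R4 ← R4 + 16/3·R2.
R3 ← R3 / (-30/7).
R1 ← R1 − 3/7·R3.
R2 ← R2 + 6/7·R3.
R4 ← R4 + 60/7·R3.
Row 4 reduces to 0 = 3, a contradiction. The system is inconsistent.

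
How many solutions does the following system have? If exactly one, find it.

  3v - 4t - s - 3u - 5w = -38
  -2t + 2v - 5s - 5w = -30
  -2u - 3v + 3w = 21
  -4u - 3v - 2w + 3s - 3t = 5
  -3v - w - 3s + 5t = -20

Row-reduce the augmented matrix:
R1 ← R1 / (-3).
R3 ← R3 + 2·R1.
R4 ← R4 + 4·R1.
R2 ← R2 / (2).
R1 ← R1 + 1·R2.
R3 ← R3 + 5·R2.
R4 ← R4 + 7·R2.
R5 ← R5 + 3·R2.
R3 ← R3 / (-37/6).
R1 ← R1 + 5/6·R3.
R2 ← R2 + 5/2·R3.
R4 ← R4 + 77/6·R3.
R5 ← R5 + 17/2·R3.
R4 ← R4 / (424/37).
R1 ← R1 + 21/37·R4.
R2 ← R2 − 85/37·R4.
R3 ← R3 − 71/37·R4.
R5 ← R5 − 215/37·R4.
R5 ← R5 / (2171/424).
R1 ← R1 − 279/424·R5.
R2 ← R2 + 39/424·R5.
R3 ← R3 − 147/424·R5.
R4 ← R4 − 7/424·R5.
Reading off the reduced rows gives u = 6, v = -6, w = 5, s = 1, t = -6.

u = 6, v = -6, w = 5, s = 1, t = -6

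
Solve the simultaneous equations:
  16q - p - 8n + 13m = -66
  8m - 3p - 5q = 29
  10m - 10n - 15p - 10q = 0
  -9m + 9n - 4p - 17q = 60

m = 2, n = 1, p = 4, q = -5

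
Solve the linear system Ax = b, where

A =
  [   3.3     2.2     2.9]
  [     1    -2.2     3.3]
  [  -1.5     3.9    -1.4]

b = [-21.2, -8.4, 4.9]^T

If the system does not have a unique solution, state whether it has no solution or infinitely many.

x_1 = -4, x_2 = -1, x_3 = -2

Row-reduce the augmented matrix:
R1 ← R1 / (33/10).
R2 ← R2 − 1·R1.
R3 ← R3 + 3/2·R1.
R2 ← R2 / (-43/15).
R1 ← R1 − 2/3·R2.
R3 ← R3 − 49/10·R2.
R3 ← R3 / (38377/9460).
R1 ← R1 − 62/43·R3.
R2 ← R2 + 799/946·R3.
Reading off the reduced rows gives x_1 = -4, x_2 = -1, x_3 = -2.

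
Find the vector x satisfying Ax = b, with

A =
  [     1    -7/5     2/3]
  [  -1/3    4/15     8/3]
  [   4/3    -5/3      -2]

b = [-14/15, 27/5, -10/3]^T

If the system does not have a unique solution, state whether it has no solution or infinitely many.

no solution

Row-reduce:
R2 ← R2 + 1/3·R1.
R3 ← R3 − 4/3·R1.
R2 ← R2 / (-1/5).
R1 ← R1 + 7/5·R2.
R3 ← R3 − 1/5·R2.
Row 3 reduces to 0 = 3, a contradiction. The system is inconsistent.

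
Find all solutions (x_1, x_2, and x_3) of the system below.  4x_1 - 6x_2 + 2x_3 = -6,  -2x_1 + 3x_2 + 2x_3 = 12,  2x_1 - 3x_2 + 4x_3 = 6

infinitely many solutions

Row-reduce:
R1 ← R1 / (4).
R2 ← R2 + 2·R1.
R3 ← R3 − 2·R1.
R2 ← R2 / (3).
R1 ← R1 − 1/2·R2.
R3 ← R3 − 3·R2.
Rank is 2 with 3 unknowns, leaving x_2 free.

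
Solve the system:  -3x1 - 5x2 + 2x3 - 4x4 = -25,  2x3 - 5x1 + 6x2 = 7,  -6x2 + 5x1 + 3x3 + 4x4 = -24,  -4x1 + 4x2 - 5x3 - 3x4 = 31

x1 = -1, x2 = 2, x3 = -5, x4 = 2

Row-reduce the augmented matrix:
R1 ← R1 / (-3).
R2 ← R2 + 5·R1.
R3 ← R3 − 5·R1.
R4 ← R4 + 4·R1.
R2 ← R2 / (43/3).
R1 ← R1 − 5/3·R2.
R3 ← R3 + 43/3·R2.
R4 ← R4 − 32/3·R2.
R3 ← R3 / (5).
R1 ← R1 + 22/43·R3.
R2 ← R2 + 4/43·R3.
R4 ← R4 + 287/43·R3.
R4 ← R4 / (583/215).
R1 ← R1 − 208/215·R4.
R2 ← R2 − 116/215·R4.
R3 ← R3 − 4/5·R4.
Reading off the reduced rows gives x1 = -1, x2 = 2, x3 = -5, x4 = 2.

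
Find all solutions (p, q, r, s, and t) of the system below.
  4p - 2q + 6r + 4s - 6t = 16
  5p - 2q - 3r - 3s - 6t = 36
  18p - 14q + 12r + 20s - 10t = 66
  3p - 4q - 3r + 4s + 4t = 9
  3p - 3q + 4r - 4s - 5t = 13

infinitely many solutions

Row-reduce:
R1 ← R1 / (4).
R2 ← R2 − 5·R1.
R3 ← R3 − 18·R1.
R4 ← R4 − 3·R1.
R5 ← R5 − 3·R1.
R2 ← R2 / (1/2).
R1 ← R1 + 1/2·R2.
R3 ← R3 + 5·R2.
R4 ← R4 + 5/2·R2.
R5 ← R5 + 3/2·R2.
R3 ← R3 / (-120).
R1 ← R1 + 9·R3.
R2 ← R2 + 21·R3.
R4 ← R4 + 60·R3.
R5 ← R5 + 32·R3.
Swap R4 and R5.
R4 ← R4 / (-51/5).
R1 ← R1 + 23/20·R4.
R2 ← R2 + 47/20·R4.
R3 ← R3 − 13/20·R4.
Rank is 4 with 5 unknowns, leaving t free.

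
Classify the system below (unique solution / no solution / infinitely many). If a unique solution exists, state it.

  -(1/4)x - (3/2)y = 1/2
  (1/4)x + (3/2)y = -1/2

infinitely many solutions

Row-reduce:
R1 ← R1 / (-1/4).
R2 ← R2 − 1/4·R1.
Rank is 1 with 2 unknowns, leaving y free.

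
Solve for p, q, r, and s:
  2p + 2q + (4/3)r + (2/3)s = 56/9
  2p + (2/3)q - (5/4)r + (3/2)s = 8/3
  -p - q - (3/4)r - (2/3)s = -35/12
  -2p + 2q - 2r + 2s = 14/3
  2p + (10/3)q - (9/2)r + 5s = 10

p = 1/2, q = 3, r = -1/3, s = -1/2

Row-reduce the augmented matrix:
R1 ← R1 / (2).
R2 ← R2 − 2·R1.
R3 ← R3 + 1·R1.
R4 ← R4 + 2·R1.
R5 ← R5 − 2·R1.
R2 ← R2 / (-4/3).
R1 ← R1 − 1·R2.
R4 ← R4 − 4·R2.
R5 ← R5 − 4/3·R2.
R3 ← R3 / (-1/12).
R1 ← R1 + 61/48·R3.
R2 ← R2 − 31/16·R3.
R4 ← R4 + 101/12·R3.
R5 ← R5 + 101/12·R3.
R4 ← R4 / (233/6).
R1 ← R1 − 145/24·R4.
R2 ← R2 + 67/8·R4.
R3 ← R3 − 4·R4.
R5 ← R5 − 233/6·R4.
R5 reduces to 0 = 0, so the extra equation is consistent.
Reading off the reduced rows gives p = 1/2, q = 3, r = -1/3, s = -1/2.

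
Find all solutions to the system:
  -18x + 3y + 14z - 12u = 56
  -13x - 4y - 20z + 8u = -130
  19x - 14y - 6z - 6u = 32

Row-reduce:
R1 ← R1 / (-18).
R2 ← R2 + 13·R1.
R3 ← R3 − 19·R1.
R2 ← R2 / (-37/6).
R1 ← R1 + 1/6·R2.
R3 ← R3 + 65/6·R2.
R3 ← R3 / (2282/37).
R1 ← R1 − 4/111·R3.
R2 ← R2 − 542/111·R3.
Rank is 3 with 4 unknowns, leaving u free.

infinitely many solutions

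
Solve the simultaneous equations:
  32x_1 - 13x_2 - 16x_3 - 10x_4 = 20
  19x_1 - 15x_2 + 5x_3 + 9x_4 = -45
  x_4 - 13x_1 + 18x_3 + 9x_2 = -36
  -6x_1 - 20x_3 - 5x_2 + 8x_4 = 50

no solution

Row-reduce:
R1 ← R1 / (32).
R2 ← R2 − 19·R1.
R3 ← R3 + 13·R1.
R4 ← R4 + 6·R1.
R2 ← R2 / (-233/32).
R1 ← R1 + 13/32·R2.
R3 ← R3 − 119/32·R2.
R4 ← R4 + 119/16·R2.
R3 ← R3 / (4405/233).
R1 ← R1 + 305/233·R3.
R2 ← R2 + 464/233·R3.
R4 ← R4 + 8810/233·R3.
Row 4 reduces to 0 = -2, a contradiction. The system is inconsistent.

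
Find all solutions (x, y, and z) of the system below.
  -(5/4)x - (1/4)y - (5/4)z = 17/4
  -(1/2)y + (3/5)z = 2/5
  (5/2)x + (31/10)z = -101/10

Row-reduce:
R1 ← R1 / (-5/4).
R3 ← R3 − 5/2·R1.
R2 ← R2 / (-1/2).
R1 ← R1 − 1/5·R2.
R3 ← R3 + 1/2·R2.
Row 3 reduces to 0 = -2, a contradiction. The system is inconsistent.

no solution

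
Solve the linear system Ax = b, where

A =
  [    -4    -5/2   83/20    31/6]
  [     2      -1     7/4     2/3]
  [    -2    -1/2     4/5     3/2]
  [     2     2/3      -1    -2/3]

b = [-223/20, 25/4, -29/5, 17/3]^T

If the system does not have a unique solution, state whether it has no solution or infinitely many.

Row-reduce:
R1 ← R1 / (-4).
R2 ← R2 − 2·R1.
R3 ← R3 + 2·R1.
R4 ← R4 − 2·R1.
R2 ← R2 / (-9/4).
R1 ← R1 − 5/8·R2.
R3 ← R3 − 3/4·R2.
R4 ← R4 + 7/12·R2.
Swap R3 and R4.
R3 ← R3 / (1/12).
R1 ← R1 − 1/40·R3.
R2 ← R2 + 17/10·R3.
Rank is 3 with 4 unknowns, leaving x_4 free.

infinitely many solutions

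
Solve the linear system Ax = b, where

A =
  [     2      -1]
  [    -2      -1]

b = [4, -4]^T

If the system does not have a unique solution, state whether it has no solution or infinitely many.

x_1 = 2, x_2 = 0

From equation 1: x_2 = -4 + 2·x_1.
Substitute into equation 2 and solve: x_1 = 2.
Then x_2 = 0.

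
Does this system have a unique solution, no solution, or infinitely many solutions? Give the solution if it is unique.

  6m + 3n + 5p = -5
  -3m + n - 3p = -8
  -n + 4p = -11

Row-reduce the augmented matrix:
R1 ← R1 / (6).
R2 ← R2 + 3·R1.
R2 ← R2 / (5/2).
R1 ← R1 − 1/2·R2.
R3 ← R3 + 1·R2.
R3 ← R3 / (19/5).
R1 ← R1 − 14/15·R3.
R2 ← R2 + 1/5·R3.
Reading off the reduced rows gives m = 5, n = -5, p = -4.

m = 5, n = -5, p = -4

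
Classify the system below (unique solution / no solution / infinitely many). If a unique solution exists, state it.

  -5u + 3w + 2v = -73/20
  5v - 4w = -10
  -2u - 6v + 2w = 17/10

u = 2, v = -1/5, w = 9/4

Row-reduce the augmented matrix:
R1 ← R1 / (-5).
R3 ← R3 + 2·R1.
R2 ← R2 / (5).
R1 ← R1 + 2/5·R2.
R3 ← R3 + 34/5·R2.
R3 ← R3 / (-116/25).
R1 ← R1 + 23/25·R3.
R2 ← R2 + 4/5·R3.
Reading off the reduced rows gives u = 2, v = -1/5, w = 9/4.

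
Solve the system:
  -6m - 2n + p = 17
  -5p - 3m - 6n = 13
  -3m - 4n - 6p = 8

m = -2, n = -2, p = 1

Row-reduce the augmented matrix:
R1 ← R1 / (-6).
R2 ← R2 + 3·R1.
R3 ← R3 + 3·R1.
R2 ← R2 / (-5).
R1 ← R1 − 1/3·R2.
R3 ← R3 + 3·R2.
R3 ← R3 / (-16/5).
R1 ← R1 + 8/15·R3.
R2 ← R2 − 11/10·R3.
Reading off the reduced rows gives m = -2, n = -2, p = 1.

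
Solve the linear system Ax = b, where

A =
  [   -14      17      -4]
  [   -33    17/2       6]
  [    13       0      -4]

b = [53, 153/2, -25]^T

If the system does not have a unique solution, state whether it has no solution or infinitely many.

Row-reduce:
R1 ← R1 / (-14).
R2 ← R2 + 33·R1.
R3 ← R3 − 13·R1.
R2 ← R2 / (-221/7).
R1 ← R1 + 17/14·R2.
R3 ← R3 − 221/14·R2.
Rank is 2 with 3 unknowns, leaving x_3 free.

infinitely many solutions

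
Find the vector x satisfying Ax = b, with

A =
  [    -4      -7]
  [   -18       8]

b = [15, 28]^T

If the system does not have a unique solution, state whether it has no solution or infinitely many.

Row-reduce the augmented matrix:
R1 ← R1 / (-4).
R2 ← R2 + 18·R1.
R2 ← R2 / (79/2).
R1 ← R1 − 7/4·R2.
Reading off the reduced rows gives x_1 = -2, x_2 = -1.

x_1 = -2, x_2 = -1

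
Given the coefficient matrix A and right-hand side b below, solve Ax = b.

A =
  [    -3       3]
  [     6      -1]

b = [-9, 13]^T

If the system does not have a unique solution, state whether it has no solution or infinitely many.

From equation 2: x_2 = -13 + 6·x_1.
Substitute into equation 1 and solve: x_1 = 2.
Then x_2 = -1.

x_1 = 2, x_2 = -1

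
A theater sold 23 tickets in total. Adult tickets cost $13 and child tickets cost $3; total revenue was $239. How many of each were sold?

Let a = adult tickets, c = child tickets.
  a + c = 23
  13a + 3c = 239
From equation 1: a = 23 − c.
Substitute into equation 2 and solve: c = 6.
Then a = 17.

adult tickets: 17, child tickets: 6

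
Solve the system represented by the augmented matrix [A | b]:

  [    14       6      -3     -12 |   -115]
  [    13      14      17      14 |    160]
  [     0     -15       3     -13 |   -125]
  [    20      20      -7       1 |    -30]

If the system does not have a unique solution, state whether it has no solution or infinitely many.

x_1 = -5, x_2 = 5, x_3 = 5, x_4 = 5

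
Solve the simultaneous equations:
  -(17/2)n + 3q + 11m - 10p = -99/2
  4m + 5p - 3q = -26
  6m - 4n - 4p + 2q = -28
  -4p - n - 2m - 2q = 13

infinitely many solutions

Row-reduce:
R1 ← R1 / (11).
R2 ← R2 − 4·R1.
R3 ← R3 − 6·R1.
R4 ← R4 + 2·R1.
R2 ← R2 / (34/11).
R1 ← R1 + 17/22·R2.
R3 ← R3 − 7/11·R2.
R4 ← R4 + 28/11·R2.
R3 ← R3 / (-11/34).
R1 ← R1 − 5/4·R3.
R2 ← R2 − 95/34·R3.
R4 ← R4 − 22/17·R3.
Rank is 3 with 4 unknowns, leaving q free.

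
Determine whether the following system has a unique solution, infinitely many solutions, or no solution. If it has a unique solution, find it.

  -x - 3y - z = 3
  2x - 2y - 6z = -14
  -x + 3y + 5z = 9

Row-reduce:
R1 ← R1 / (-1).
R2 ← R2 − 2·R1.
R3 ← R3 + 1·R1.
R2 ← R2 / (-8).
R1 ← R1 − 3·R2.
R3 ← R3 − 6·R2.
Rank is 2 with 3 unknowns, leaving z free.

infinitely many solutions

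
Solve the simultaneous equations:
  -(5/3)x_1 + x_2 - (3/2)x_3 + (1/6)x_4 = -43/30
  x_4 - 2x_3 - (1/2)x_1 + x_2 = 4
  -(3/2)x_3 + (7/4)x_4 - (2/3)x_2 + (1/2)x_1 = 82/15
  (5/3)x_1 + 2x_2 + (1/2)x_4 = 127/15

Row-reduce the augmented matrix:
R1 ← R1 / (-5/3).
R2 ← R2 + 1/2·R1.
R3 ← R3 − 1/2·R1.
R4 ← R4 − 5/3·R1.
R2 ← R2 / (7/10).
R1 ← R1 + 3/5·R2.
R3 ← R3 + 11/30·R2.
R4 ← R4 − 3·R2.
R3 ← R3 / (-58/21).
R1 ← R1 + 3/7·R3.
R2 ← R2 + 31/14·R3.
R4 ← R4 − 36/7·R3.
R4 ← R4 / (76/87).
R1 ← R1 − 83/232·R4.
R2 ← R2 + 225/464·R4.
R3 ← R3 + 193/232·R4.
Reading off the reduced rows gives x_1 = 14/5, x_2 = 7/5, x_3 = -1, x_4 = 2.

x_1 = 14/5, x_2 = 7/5, x_3 = -1, x_4 = 2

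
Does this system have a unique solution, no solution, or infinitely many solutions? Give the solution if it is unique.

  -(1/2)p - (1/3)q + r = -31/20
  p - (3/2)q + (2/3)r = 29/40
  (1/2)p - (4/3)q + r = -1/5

Row-reduce the augmented matrix:
R1 ← R1 / (-1/2).
R2 ← R2 − 1·R1.
R3 ← R3 − 1/2·R1.
R2 ← R2 / (-13/6).
R1 ← R1 − 2/3·R2.
R3 ← R3 + 5/3·R2.
R3 ← R3 / (-2/39).
R1 ← R1 + 46/39·R3.
R2 ← R2 + 16/13·R3.
Reading off the reduced rows gives p = 3/5, q = -3/4, r = -3/2.

p = 3/5, q = -3/4, r = -3/2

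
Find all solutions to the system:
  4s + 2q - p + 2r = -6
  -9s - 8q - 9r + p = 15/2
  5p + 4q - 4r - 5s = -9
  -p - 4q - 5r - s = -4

no solution

Row-reduce:
R1 ← R1 / (-1).
R2 ← R2 − 1·R1.
R3 ← R3 − 5·R1.
R4 ← R4 + 1·R1.
R2 ← R2 / (-6).
R1 ← R1 + 2·R2.
R3 ← R3 − 14·R2.
R4 ← R4 + 6·R2.
R3 ← R3 / (-31/3).
R1 ← R1 − 1/3·R3.
R2 ← R2 − 7/6·R3.
Row 4 reduces to 0 = 1/2, a contradiction. The system is inconsistent.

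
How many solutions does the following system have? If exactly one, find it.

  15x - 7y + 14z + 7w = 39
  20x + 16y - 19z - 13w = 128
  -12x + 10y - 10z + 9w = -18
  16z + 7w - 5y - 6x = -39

x = 4, y = 3, z = 0, w = 0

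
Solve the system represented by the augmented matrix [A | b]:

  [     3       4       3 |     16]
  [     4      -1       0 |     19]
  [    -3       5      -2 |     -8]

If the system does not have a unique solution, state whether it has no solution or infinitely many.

x_1 = 5, x_2 = 1, x_3 = -1

Row-reduce the augmented matrix:
R1 ← R1 / (3).
R2 ← R2 − 4·R1.
R3 ← R3 + 3·R1.
R2 ← R2 / (-19/3).
R1 ← R1 − 4/3·R2.
R3 ← R3 − 9·R2.
R3 ← R3 / (-89/19).
R1 ← R1 − 3/19·R3.
R2 ← R2 − 12/19·R3.
Reading off the reduced rows gives x_1 = 5, x_2 = 1, x_3 = -1.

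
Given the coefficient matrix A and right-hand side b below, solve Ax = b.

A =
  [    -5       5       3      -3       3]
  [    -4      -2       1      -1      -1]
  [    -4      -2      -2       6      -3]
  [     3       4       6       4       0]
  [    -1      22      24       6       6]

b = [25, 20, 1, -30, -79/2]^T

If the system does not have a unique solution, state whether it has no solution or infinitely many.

no solution

Row-reduce:
R1 ← R1 / (-5).
R2 ← R2 + 4·R1.
R3 ← R3 + 4·R1.
R4 ← R4 − 3·R1.
R5 ← R5 + 1·R1.
R2 ← R2 / (-6).
R1 ← R1 + 1·R2.
R3 ← R3 + 6·R2.
R4 ← R4 − 7·R2.
R5 ← R5 − 21·R2.
R3 ← R3 / (-3).
R1 ← R1 + 11/30·R3.
R2 ← R2 − 7/30·R3.
R4 ← R4 − 37/6·R3.
R5 ← R5 − 37/2·R3.
R4 ← R4 / (164/9).
R1 ← R1 + 22/45·R4.
R2 ← R2 − 14/45·R4.
R3 ← R3 + 7/3·R4.
R5 ← R5 − 164/3·R4.
Row 5 reduces to 0 = 1/2, a contradiction. The system is inconsistent.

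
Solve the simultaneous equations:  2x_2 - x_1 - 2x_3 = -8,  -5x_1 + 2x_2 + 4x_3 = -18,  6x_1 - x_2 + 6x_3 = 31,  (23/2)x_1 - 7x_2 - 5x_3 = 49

no solution

Row-reduce:
R1 ← R1 / (-1).
R2 ← R2 + 5·R1.
R3 ← R3 − 6·R1.
R4 ← R4 − 23/2·R1.
R2 ← R2 / (-8).
R1 ← R1 + 2·R2.
R3 ← R3 − 11·R2.
R4 ← R4 − 16·R2.
R3 ← R3 / (53/4).
R1 ← R1 + 3/2·R3.
R2 ← R2 + 7/4·R3.
Row 4 reduces to 0 = 1, a contradiction. The system is inconsistent.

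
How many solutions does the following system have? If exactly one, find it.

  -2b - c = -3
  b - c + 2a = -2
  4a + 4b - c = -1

infinitely many solutions

Row-reduce:
Swap R1 and R2.
R1 ← R1 / (2).
R3 ← R3 − 4·R1.
R2 ← R2 / (-2).
R1 ← R1 − 1/2·R2.
R3 ← R3 − 2·R2.
Rank is 2 with 3 unknowns, leaving c free.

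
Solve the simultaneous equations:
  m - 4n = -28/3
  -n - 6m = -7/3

m = 0, n = 7/3

Row-reduce the augmented matrix:
R2 ← R2 + 6·R1.
R2 ← R2 / (-25).
R1 ← R1 + 4·R2.
Reading off the reduced rows gives m = 0, n = 7/3.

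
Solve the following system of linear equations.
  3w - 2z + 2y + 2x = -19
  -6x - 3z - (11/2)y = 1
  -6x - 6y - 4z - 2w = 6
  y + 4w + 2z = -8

no solution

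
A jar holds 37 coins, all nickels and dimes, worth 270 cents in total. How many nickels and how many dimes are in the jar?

nickels: 20, dimes: 17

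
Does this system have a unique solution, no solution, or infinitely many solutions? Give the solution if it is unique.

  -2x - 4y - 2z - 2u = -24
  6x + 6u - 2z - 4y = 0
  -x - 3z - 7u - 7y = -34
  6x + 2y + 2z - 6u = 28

infinitely many solutions

Row-reduce:
R1 ← R1 / (-2).
R2 ← R2 − 6·R1.
R3 ← R3 + 1·R1.
R4 ← R4 − 6·R1.
R2 ← R2 / (-16).
R1 ← R1 − 2·R2.
R3 ← R3 + 5·R2.
R4 ← R4 + 10·R2.
R3 ← R3 / (1/2).
R2 ← R2 − 1/2·R3.
R4 ← R4 − 1·R3.
Rank is 3 with 4 unknowns, leaving u free.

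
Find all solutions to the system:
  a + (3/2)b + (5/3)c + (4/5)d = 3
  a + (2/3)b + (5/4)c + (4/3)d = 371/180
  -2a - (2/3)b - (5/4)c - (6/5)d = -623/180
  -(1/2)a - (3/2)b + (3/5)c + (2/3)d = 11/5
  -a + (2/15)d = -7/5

Row-reduce the augmented matrix:
R2 ← R2 − 1·R1.
R3 ← R3 + 2·R1.
R4 ← R4 + 1/2·R1.
R5 ← R5 + 1·R1.
R2 ← R2 / (-5/6).
R1 ← R1 − 3/2·R2.
R3 ← R3 − 7/3·R2.
R4 ← R4 + 3/4·R2.
R5 ← R5 − 3/2·R2.
R3 ← R3 / (11/12).
R1 ← R1 − 11/12·R3.
R2 ← R2 − 1/2·R3.
R4 ← R4 − 217/120·R3.
R5 ← R5 − 11/12·R3.
R4 ← R4 / (-4329/1375).
R1 ← R1 + 2/15·R4.
R2 ← R2 + 92/55·R4.
R3 ← R3 − 568/275·R4.
R5 reduces to 0 = 0, so the extra equation is consistent.
Reading off the reduced rows gives a = 6/5, b = -4/3, c = 3, d = -3/2.

a = 6/5, b = -4/3, c = 3, d = -3/2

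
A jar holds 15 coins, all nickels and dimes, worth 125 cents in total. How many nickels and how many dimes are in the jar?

nickels: 5, dimes: 10

Let n = nickels, d = dimes.
  n + d = 15
  5n + 10d = 125
Row-reduce the augmented matrix:
R2 ← R2 − 5·R1.
R2 ← R2 / (5).
R1 ← R1 − 1·R2.
Reading off the reduced rows gives n = 5, d = 10.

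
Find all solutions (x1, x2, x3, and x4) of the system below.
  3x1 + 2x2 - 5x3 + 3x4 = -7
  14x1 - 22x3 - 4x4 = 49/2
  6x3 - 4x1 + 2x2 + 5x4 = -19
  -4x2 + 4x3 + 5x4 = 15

no solution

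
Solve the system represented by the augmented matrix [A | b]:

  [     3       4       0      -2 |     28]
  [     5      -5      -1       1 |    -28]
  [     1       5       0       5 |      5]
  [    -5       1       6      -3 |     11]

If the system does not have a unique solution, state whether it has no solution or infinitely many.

x_1 = 0, x_2 = 5, x_3 = -1, x_4 = -4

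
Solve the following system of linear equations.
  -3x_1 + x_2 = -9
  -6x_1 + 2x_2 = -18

Row-reduce:
R1 ← R1 / (-3).
R2 ← R2 + 6·R1.
Rank is 1 with 2 unknowns, leaving x_2 free.

infinitely many solutions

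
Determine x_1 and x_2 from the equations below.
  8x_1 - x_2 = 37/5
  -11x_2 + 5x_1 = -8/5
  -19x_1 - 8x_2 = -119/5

Row-reduce the augmented matrix:
R1 ← R1 / (8).
R2 ← R2 − 5·R1.
R3 ← R3 + 19·R1.
R2 ← R2 / (-83/8).
R1 ← R1 + 1/8·R2.
R3 ← R3 + 83/8·R2.
R3 reduces to 0 = 0, so the extra equation is consistent.
Reading off the reduced rows gives x_1 = 1, x_2 = 3/5.

x_1 = 1, x_2 = 3/5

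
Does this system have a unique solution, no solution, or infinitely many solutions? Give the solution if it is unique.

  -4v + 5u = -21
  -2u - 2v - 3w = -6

Row-reduce:
R1 ← R1 / (5).
R2 ← R2 + 2·R1.
R2 ← R2 / (-18/5).
R1 ← R1 + 4/5·R2.
Rank is 2 with 3 unknowns, leaving w free.

infinitely many solutions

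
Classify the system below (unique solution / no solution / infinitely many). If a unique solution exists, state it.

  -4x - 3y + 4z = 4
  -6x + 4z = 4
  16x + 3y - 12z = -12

Row-reduce:
R1 ← R1 / (-4).
R2 ← R2 + 6·R1.
R3 ← R3 − 16·R1.
R2 ← R2 / (9/2).
R1 ← R1 − 3/4·R2.
R3 ← R3 + 9·R2.
Rank is 2 with 3 unknowns, leaving z free.

infinitely many solutions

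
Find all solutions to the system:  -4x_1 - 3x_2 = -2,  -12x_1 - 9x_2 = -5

no solution

Row-reduce:
R1 ← R1 / (-4).
R2 ← R2 + 12·R1.
Row 2 reduces to 0 = 1, a contradiction. The system is inconsistent.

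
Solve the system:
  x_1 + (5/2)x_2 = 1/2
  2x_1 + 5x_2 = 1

infinitely many solutions

Row-reduce:
R2 ← R2 − 2·R1.
Rank is 1 with 2 unknowns, leaving x_2 free.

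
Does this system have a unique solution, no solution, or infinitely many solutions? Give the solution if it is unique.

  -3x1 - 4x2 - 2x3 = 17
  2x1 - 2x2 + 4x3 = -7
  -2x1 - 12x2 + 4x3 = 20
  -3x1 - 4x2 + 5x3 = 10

Row-reduce the augmented matrix:
R1 ← R1 / (-3).
R2 ← R2 − 2·R1.
R3 ← R3 + 2·R1.
R4 ← R4 + 3·R1.
R2 ← R2 / (-14/3).
R1 ← R1 − 4/3·R2.
R3 ← R3 + 28/3·R2.
Swap R3 and R4.
R3 ← R3 / (7).
R1 ← R1 − 10/7·R3.
R2 ← R2 + 4/7·R3.
R4 reduces to 0 = 0, so the extra equation is consistent.
Reading off the reduced rows gives x1 = -3, x2 = -3/2, x3 = -1.

x1 = -3, x2 = -3/2, x3 = -1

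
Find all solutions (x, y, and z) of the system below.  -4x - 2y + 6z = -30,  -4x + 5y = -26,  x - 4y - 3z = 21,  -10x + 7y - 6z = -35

no solution

Row-reduce:
R1 ← R1 / (-4).
R2 ← R2 + 4·R1.
R3 ← R3 − 1·R1.
R4 ← R4 + 10·R1.
R2 ← R2 / (7).
R1 ← R1 − 1/2·R2.
R3 ← R3 + 9/2·R2.
R4 ← R4 − 12·R2.
R3 ← R3 / (-75/14).
R1 ← R1 + 15/14·R3.
R2 ← R2 + 6/7·R3.
R4 ← R4 + 75/7·R3.
Row 4 reduces to 0 = 1, a contradiction. The system is inconsistent.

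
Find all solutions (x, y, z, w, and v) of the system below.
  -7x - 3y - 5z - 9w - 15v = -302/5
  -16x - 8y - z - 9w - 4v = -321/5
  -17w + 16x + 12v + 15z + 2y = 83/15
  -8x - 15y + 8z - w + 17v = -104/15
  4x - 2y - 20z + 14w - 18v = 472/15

x = 11/5, y = 1, z = -3, w = 4/3, v = 3

Row-reduce the augmented matrix:
R1 ← R1 / (-7).
R2 ← R2 + 16·R1.
R3 ← R3 − 16·R1.
R4 ← R4 + 8·R1.
R5 ← R5 − 4·R1.
R2 ← R2 / (-8/7).
R1 ← R1 − 3/7·R2.
R3 ← R3 + 34/7·R2.
R4 ← R4 + 81/7·R2.
R5 ← R5 + 26/7·R2.
R3 ← R3 / (-163/4).
R1 ← R1 − 37/8·R3.
R2 ← R2 + 73/8·R3.
R4 ← R4 + 735/8·R3.
R5 ← R5 + 227/4·R3.
R4 ← R4 / (14297/163).
R1 ← R1 + 688/163·R4.
R2 ← R2 − 1516/163·R4.
R3 ← R3 − 347/163·R4.
R5 ← R5 − 15006/163·R4.
R5 ← R5 / (199788/14297).
R1 ← R1 + 5267/14297·R5.
R2 ← R2 − 1548/14297·R5.
R3 ← R3 − 29401/14297·R5.
R4 ← R4 − 11075/14297·R5.
Reading off the reduced rows gives x = 11/5, y = 1, z = -3, w = 4/3, v = 3.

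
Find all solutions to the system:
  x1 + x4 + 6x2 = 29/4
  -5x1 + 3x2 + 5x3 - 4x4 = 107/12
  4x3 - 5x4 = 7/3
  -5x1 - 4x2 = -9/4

Row-reduce the augmented matrix:
R2 ← R2 + 5·R1.
R4 ← R4 + 5·R1.
R2 ← R2 / (33).
R1 ← R1 − 6·R2.
R4 ← R4 − 26·R2.
R3 ← R3 / (4).
R1 ← R1 + 10/11·R3.
R2 ← R2 − 5/33·R3.
R4 ← R4 + 130/33·R3.
R4 ← R4 / (-47/66).
R1 ← R1 + 7/22·R4.
R2 ← R2 − 29/132·R4.
R3 ← R3 + 5/4·R4.
Reading off the reduced rows gives x1 = -3/4, x2 = 3/2, x3 = -2/3, x4 = -1.

x1 = -3/4, x2 = 3/2, x3 = -2/3, x4 = -1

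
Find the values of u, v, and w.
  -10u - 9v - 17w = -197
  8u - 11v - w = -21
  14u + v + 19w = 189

u = 5, v = 5, w = 6

Row-reduce the augmented matrix:
R1 ← R1 / (-10).
R2 ← R2 − 8·R1.
R3 ← R3 − 14·R1.
R2 ← R2 / (-91/5).
R1 ← R1 − 9/10·R2.
R3 ← R3 + 58/5·R2.
R3 ← R3 / (410/91).
R1 ← R1 − 89/91·R3.
R2 ← R2 − 73/91·R3.
Reading off the reduced rows gives u = 5, v = 5, w = 6.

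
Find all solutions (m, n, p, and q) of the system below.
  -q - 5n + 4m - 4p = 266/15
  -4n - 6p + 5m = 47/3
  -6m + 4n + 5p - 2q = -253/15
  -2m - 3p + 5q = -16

Row-reduce the augmented matrix:
R1 ← R1 / (4).
R2 ← R2 − 5·R1.
R3 ← R3 + 6·R1.
R4 ← R4 + 2·R1.
R2 ← R2 / (9/4).
R1 ← R1 + 5/4·R2.
R3 ← R3 + 7/2·R2.
R4 ← R4 + 5/2·R2.
R3 ← R3 / (-23/9).
R1 ← R1 + 14/9·R3.
R2 ← R2 + 4/9·R3.
R4 ← R4 + 55/9·R3.
R4 ← R4 / (221/23).
R1 ← R1 − 32/23·R4.
R2 ← R2 − 19/23·R4.
R3 ← R3 − 14/23·R4.
Reading off the reduced rows gives m = 3, n = -5/3, p = 1, q = -7/5.

m = 3, n = -5/3, p = 1, q = -7/5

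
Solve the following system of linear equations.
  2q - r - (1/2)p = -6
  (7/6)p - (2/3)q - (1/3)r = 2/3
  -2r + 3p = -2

no solution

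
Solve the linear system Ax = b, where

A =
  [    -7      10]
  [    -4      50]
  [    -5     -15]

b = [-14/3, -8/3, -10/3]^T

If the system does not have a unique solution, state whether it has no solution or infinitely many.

x_1 = 2/3, x_2 = 0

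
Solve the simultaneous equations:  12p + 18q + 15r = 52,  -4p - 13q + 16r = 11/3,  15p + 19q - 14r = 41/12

Row-reduce the augmented matrix:
R1 ← R1 / (12).
R2 ← R2 + 4·R1.
R3 ← R3 − 15·R1.
R2 ← R2 / (-7).
R1 ← R1 − 3/2·R2.
R3 ← R3 + 7/2·R2.
R3 ← R3 / (-173/4).
R1 ← R1 − 23/4·R3.
R2 ← R2 + 3·R3.
Reading off the reduced rows gives p = -3/4, q = 2, r = 5/3.

p = -3/4, q = 2, r = 5/3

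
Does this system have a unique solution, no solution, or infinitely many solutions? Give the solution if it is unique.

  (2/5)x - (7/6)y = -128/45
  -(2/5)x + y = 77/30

x = -9/4, y = 5/3

Row-reduce the augmented matrix:
R1 ← R1 / (2/5).
R2 ← R2 + 2/5·R1.
R2 ← R2 / (-1/6).
R1 ← R1 + 35/12·R2.
Reading off the reduced rows gives x = -9/4, y = 5/3.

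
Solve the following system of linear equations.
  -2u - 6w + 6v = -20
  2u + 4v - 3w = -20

infinitely many solutions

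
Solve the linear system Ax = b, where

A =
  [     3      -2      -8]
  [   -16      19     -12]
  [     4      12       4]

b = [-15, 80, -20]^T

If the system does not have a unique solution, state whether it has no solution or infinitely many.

x_1 = -5, x_2 = 0, x_3 = 0

Row-reduce the augmented matrix:
R1 ← R1 / (3).
R2 ← R2 + 16·R1.
R3 ← R3 − 4·R1.
R2 ← R2 / (25/3).
R1 ← R1 + 2/3·R2.
R3 ← R3 − 44/3·R2.
R3 ← R3 / (2772/25).
R1 ← R1 + 176/25·R3.
R2 ← R2 + 164/25·R3.
Reading off the reduced rows gives x_1 = -5, x_2 = 0, x_3 = 0.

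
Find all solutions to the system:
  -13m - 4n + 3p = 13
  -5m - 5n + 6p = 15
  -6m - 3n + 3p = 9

Row-reduce:
R1 ← R1 / (-13).
R2 ← R2 + 5·R1.
R3 ← R3 + 6·R1.
R2 ← R2 / (-45/13).
R1 ← R1 − 4/13·R2.
R3 ← R3 + 15/13·R2.
Row 3 reduces to 0 = -1/3, a contradiction. The system is inconsistent.

no solution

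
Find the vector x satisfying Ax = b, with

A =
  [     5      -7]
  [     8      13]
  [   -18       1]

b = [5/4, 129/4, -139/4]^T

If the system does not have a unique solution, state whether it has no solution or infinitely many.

x_1 = 2, x_2 = 5/4

Row-reduce the augmented matrix:
R1 ← R1 / (5).
R2 ← R2 − 8·R1.
R3 ← R3 + 18·R1.
R2 ← R2 / (121/5).
R1 ← R1 + 7/5·R2.
R3 ← R3 + 121/5·R2.
R3 reduces to 0 = 0, so the extra equation is consistent.
Reading off the reduced rows gives x_1 = 2, x_2 = 5/4.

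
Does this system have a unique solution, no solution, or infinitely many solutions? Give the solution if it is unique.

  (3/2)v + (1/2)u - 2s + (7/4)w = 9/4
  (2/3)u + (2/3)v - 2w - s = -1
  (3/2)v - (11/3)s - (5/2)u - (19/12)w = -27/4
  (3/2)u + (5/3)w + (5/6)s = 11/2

Row-reduce:
R1 ← R1 / (1/2).
R2 ← R2 − 2/3·R1.
R3 ← R3 + 5/2·R1.
R4 ← R4 − 3/2·R1.
R2 ← R2 / (-4/3).
R1 ← R1 − 3·R2.
R3 ← R3 − 9·R2.
R4 ← R4 + 9/2·R2.
R3 ← R3 / (-265/12).
R1 ← R1 + 25/4·R3.
R2 ← R2 − 13/4·R3.
R4 ← R4 − 265/24·R3.
Row 4 reduces to 0 = 1, a contradiction. The system is inconsistent.

no solution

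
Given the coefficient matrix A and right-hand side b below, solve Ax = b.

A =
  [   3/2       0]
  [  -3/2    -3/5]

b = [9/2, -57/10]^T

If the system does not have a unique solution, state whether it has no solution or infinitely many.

x_1 = 3, x_2 = 2

Row-reduce the augmented matrix:
R1 ← R1 / (3/2).
R2 ← R2 + 3/2·R1.
R2 ← R2 / (-3/5).
Reading off the reduced rows gives x_1 = 3, x_2 = 2.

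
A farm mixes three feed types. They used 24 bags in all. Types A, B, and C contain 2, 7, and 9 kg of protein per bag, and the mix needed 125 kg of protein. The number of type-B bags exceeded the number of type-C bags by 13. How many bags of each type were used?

Let a = type-A bags, b = type-B bags, c = type-C bags.
  a + c + b = 24
  2a + 7b + 9c = 125
  b - c = 13
Row-reduce the augmented matrix:
R2 ← R2 − 2·R1.
R2 ← R2 / (5).
R1 ← R1 − 1·R2.
R3 ← R3 − 1·R2.
R3 ← R3 / (-12/5).
R1 ← R1 + 2/5·R3.
R2 ← R2 − 7/5·R3.
Reading off the reduced rows gives a = 9, b = 14, c = 1.

type-A bags: 9, type-B bags: 14, type-C bags: 1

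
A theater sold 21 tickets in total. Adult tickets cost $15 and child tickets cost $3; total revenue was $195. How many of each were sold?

adult tickets: 11, child tickets: 10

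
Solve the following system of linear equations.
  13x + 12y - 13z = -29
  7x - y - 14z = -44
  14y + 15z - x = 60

no solution

Row-reduce:
R1 ← R1 / (13).
R2 ← R2 − 7·R1.
R3 ← R3 + 1·R1.
R2 ← R2 / (-97/13).
R1 ← R1 − 12/13·R2.
R3 ← R3 − 194/13·R2.
Row 3 reduces to 0 = 1, a contradiction. The system is inconsistent.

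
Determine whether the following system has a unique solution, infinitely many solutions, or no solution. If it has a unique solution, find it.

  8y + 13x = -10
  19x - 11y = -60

x = -2, y = 2

Row-reduce the augmented matrix:
R1 ← R1 / (13).
R2 ← R2 − 19·R1.
R2 ← R2 / (-295/13).
R1 ← R1 − 8/13·R2.
Reading off the reduced rows gives x = -2, y = 2.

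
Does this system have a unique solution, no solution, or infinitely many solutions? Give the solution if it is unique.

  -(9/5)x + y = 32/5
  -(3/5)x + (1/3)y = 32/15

infinitely many solutions

Row-reduce:
R1 ← R1 / (-9/5).
R2 ← R2 + 3/5·R1.
Rank is 1 with 2 unknowns, leaving y free.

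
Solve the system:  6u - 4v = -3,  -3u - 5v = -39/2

u = 3/2, v = 3

Row-reduce the augmented matrix:
R1 ← R1 / (6).
R2 ← R2 + 3·R1.
R2 ← R2 / (-7).
R1 ← R1 + 2/3·R2.
Reading off the reduced rows gives u = 3/2, v = 3.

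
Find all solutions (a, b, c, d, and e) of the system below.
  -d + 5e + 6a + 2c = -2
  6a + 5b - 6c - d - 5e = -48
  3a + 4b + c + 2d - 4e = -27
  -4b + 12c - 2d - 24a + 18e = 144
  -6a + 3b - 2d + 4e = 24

infinitely many solutions

Row-reduce:
R1 ← R1 / (6).
R2 ← R2 − 6·R1.
R3 ← R3 − 3·R1.
R4 ← R4 + 24·R1.
R5 ← R5 + 6·R1.
R2 ← R2 / (5).
R3 ← R3 − 4·R2.
R4 ← R4 + 4·R2.
R5 ← R5 − 3·R2.
R3 ← R3 / (32/5).
R1 ← R1 − 1/3·R3.
R2 ← R2 + 8/5·R3.
R4 ← R4 − 68/5·R3.
R5 ← R5 − 34/5·R3.
R4 ← R4 / (-181/16).
R1 ← R1 + 19/64·R4.
R2 ← R2 − 5/8·R4.
R3 ← R3 − 25/64·R4.
R5 ← R5 + 181/32·R4.
Rank is 4 with 5 unknowns, leaving e free.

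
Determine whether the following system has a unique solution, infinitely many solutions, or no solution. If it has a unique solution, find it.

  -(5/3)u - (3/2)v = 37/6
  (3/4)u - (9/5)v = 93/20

u = -1, v = -3

Row-reduce the augmented matrix:
R1 ← R1 / (-5/3).
R2 ← R2 − 3/4·R1.
R2 ← R2 / (-99/40).
R1 ← R1 − 9/10·R2.
Reading off the reduced rows gives u = -1, v = -3.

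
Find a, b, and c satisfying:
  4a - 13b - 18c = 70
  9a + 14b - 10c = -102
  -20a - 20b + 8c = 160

a = -2, b = -6, c = 0

Row-reduce the augmented matrix:
R1 ← R1 / (4).
R2 ← R2 − 9·R1.
R3 ← R3 + 20·R1.
R2 ← R2 / (173/4).
R1 ← R1 + 13/4·R2.
R3 ← R3 + 85·R2.
R3 ← R3 / (-3816/173).
R1 ← R1 + 382/173·R3.
R2 ← R2 − 122/173·R3.
Reading off the reduced rows gives a = -2, b = -6, c = 0.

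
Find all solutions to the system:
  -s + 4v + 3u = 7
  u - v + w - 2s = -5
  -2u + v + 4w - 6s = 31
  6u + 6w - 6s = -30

Row-reduce the augmented matrix:
R1 ← R1 / (3).
R2 ← R2 − 1·R1.
R3 ← R3 + 2·R1.
R4 ← R4 − 6·R1.
R2 ← R2 / (-7/3).
R1 ← R1 − 4/3·R2.
R3 ← R3 − 11/3·R2.
R4 ← R4 + 8·R2.
R3 ← R3 / (39/7).
R1 ← R1 − 4/7·R3.
R2 ← R2 + 3/7·R3.
R4 ← R4 − 18/7·R3.
R4 ← R4 / (6).
R1 ← R1 + 1/3·R4.
R3 ← R3 + 5/3·R4.
Reading off the reduced rows gives u = -6, v = 5, w = -4, s = -5.

u = -6, v = 5, w = -4, s = -5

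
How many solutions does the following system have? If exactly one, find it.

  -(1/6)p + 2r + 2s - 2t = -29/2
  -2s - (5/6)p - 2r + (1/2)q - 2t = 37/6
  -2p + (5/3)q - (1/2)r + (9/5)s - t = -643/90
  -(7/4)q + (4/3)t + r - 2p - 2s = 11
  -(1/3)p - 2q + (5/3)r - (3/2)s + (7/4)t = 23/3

p = -1, q = -8/3, r = -3, s = -7/3, t = 2

Row-reduce the augmented matrix:
R1 ← R1 / (-1/6).
R2 ← R2 + 5/6·R1.
R3 ← R3 + 2·R1.
R4 ← R4 + 2·R1.
R5 ← R5 + 1/3·R1.
R2 ← R2 / (1/2).
R3 ← R3 − 5/3·R2.
R4 ← R4 + 7/4·R2.
R5 ← R5 + 2·R2.
R3 ← R3 / (31/2).
R1 ← R1 + 12·R3.
R2 ← R2 + 24·R3.
R4 ← R4 + 65·R3.
R5 ← R5 + 151/3·R3.
R4 ← R4 / (206/31).
R1 ← R1 − 276/155·R4.
R2 ← R2 − 552/155·R4.
R3 ← R3 − 178/155·R4.
R5 ← R5 − 4001/930·R4.
R5 ← R5 / (523/412).
R1 ← R1 + 104/103·R5.
R2 ← R2 + 1032/103·R5.
R3 ← R3 + 700/103·R5.
R4 ← R4 − 1765/309·R5.
Reading off the reduced rows gives p = -1, q = -8/3, r = -3, s = -7/3, t = 2.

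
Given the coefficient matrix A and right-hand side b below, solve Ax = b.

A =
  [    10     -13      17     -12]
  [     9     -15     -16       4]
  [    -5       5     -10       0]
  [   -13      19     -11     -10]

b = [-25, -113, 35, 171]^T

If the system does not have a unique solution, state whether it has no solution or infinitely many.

Row-reduce the augmented matrix:
R1 ← R1 / (10).
R2 ← R2 − 9·R1.
R3 ← R3 + 5·R1.
R4 ← R4 + 13·R1.
R2 ← R2 / (-33/10).
R1 ← R1 + 13/10·R2.
R3 ← R3 + 3/2·R2.
R4 ← R4 − 21/10·R2.
R3 ← R3 / (140/11).
R1 ← R1 − 463/33·R3.
R2 ← R2 − 313/33·R3.
R4 ← R4 + 97/11·R3.
R4 ← R4 / (-25).
R1 ← R1 − 7·R4.
R2 ← R2 − 5·R4.
R3 ← R3 + 1·R4.
Reading off the reduced rows gives x_1 = -2, x_2 = 5, x_3 = 0, x_4 = -5.

x_1 = -2, x_2 = 5, x_3 = 0, x_4 = -5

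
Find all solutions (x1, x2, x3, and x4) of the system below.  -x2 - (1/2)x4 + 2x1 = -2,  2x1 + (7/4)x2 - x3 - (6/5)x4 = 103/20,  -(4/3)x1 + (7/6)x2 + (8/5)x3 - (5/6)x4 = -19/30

Row-reduce:
R1 ← R1 / (2).
R2 ← R2 − 2·R1.
R3 ← R3 + 4/3·R1.
R2 ← R2 / (11/4).
R1 ← R1 + 1/2·R2.
R3 ← R3 − 1/2·R2.
R3 ← R3 / (98/55).
R1 ← R1 + 2/11·R3.
R2 ← R2 + 4/11·R3.
Rank is 3 with 4 unknowns, leaving x4 free.

infinitely many solutions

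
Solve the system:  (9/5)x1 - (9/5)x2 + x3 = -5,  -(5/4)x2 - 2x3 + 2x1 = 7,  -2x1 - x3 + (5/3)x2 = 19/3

x1 = -4, x2 = -4, x3 = -5

Row-reduce the augmented matrix:
R1 ← R1 / (9/5).
R2 ← R2 − 2·R1.
R3 ← R3 + 2·R1.
R2 ← R2 / (3/4).
R1 ← R1 + 1·R2.
R3 ← R3 + 1/3·R2.
R3 ← R3 / (-103/81).
R1 ← R1 + 97/27·R3.
R2 ← R2 + 112/27·R3.
Reading off the reduced rows gives x1 = -4, x2 = -4, x3 = -5.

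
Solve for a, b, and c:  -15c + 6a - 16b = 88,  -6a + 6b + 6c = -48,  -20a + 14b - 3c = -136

Row-reduce the augmented matrix:
R1 ← R1 / (6).
R2 ← R2 + 6·R1.
R3 ← R3 + 20·R1.
R2 ← R2 / (-10).
R1 ← R1 + 8/3·R2.
R3 ← R3 + 118/3·R2.
R3 ← R3 / (-88/5).
R1 ← R1 + 1/10·R3.
R2 ← R2 − 9/10·R3.
Reading off the reduced rows gives a = 4, b = -4, c = 0.

a = 4, b = -4, c = 0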